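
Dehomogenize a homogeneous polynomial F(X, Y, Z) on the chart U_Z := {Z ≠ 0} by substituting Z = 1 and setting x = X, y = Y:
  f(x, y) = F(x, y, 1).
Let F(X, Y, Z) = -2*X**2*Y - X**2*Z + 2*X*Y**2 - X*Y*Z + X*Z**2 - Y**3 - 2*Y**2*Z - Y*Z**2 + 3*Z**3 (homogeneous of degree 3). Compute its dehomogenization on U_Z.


f(x, y) = -2*x**2*y - x**2 + 2*x*y**2 - x*y + x - y**3 - 2*y**2 - y + 3

On U_Z we set Z = 1. Each monomial c·X^i·Y^j·Z^k in F becomes c·x^i·y^j·1^k = c·x^i·y^j.
Substituting Z = 1: F(X, Y, 1) = -2*x**2*y - x**2 + 2*x*y**2 - x*y + x - y**3 - 2*y**2 - y + 3.
Note: deg(f) ≤ deg(F) = 3; strict inequality happens when F is divisible by Z (lost terms).


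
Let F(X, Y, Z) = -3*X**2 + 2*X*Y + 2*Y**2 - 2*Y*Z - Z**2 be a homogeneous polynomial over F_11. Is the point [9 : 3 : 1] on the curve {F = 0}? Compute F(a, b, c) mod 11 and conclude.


F(9,3,1) ≡ 9 (mod 11); P is NOT on the curve.

Evaluate F(9, 3, 1) term-by-term (mod 11).
  -3*X**2 ↦ -3·81·1·1 = -243
  2*X*Y ↦ 2·9·3·1 = 54
  2*Y**2 ↦ 2·1·9·1 = 18
  -2*Y*Z ↦ -2·1·3·1 = -6
  -Z**2 ↦ -1·1·1·1 = -1
Sum: F(9, 3, 1) = (-243) + (54) + (18) + (-6) + (-1) = -178.
Reducing mod 11: -178 ≡ 9 (mod 11).
Since F(a, b, c) ≡ 9 ≠ 0 (mod 11), P does NOT lie on the curve.


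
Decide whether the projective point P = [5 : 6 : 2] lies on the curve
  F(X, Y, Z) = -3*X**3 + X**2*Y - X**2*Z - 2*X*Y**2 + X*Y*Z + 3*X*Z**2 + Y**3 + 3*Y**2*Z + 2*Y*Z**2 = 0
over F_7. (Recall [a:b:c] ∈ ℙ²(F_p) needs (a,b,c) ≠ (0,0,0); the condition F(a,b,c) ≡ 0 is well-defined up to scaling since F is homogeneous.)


F(5,6,2) ≡ 0 (mod 7); P is on the curve.

Evaluate F(5, 6, 2) term-by-term (mod 7).
  -3*X**3 ↦ -3·125·1·1 = -375
  X**2*Y ↦ 1·25·6·1 = 150
  -X**2*Z ↦ -1·25·1·2 = -50
  -2*X*Y**2 ↦ -2·5·36·1 = -360
  X*Y*Z ↦ 1·5·6·2 = 60
  3*X*Z**2 ↦ 3·5·1·4 = 60
  Y**3 ↦ 1·1·216·1 = 216
  3*Y**2*Z ↦ 3·1·36·2 = 216
  2*Y*Z**2 ↦ 2·1·6·4 = 48
Sum: F(5, 6, 2) = (-375) + (150) + (-50) + (-360) + (60) + (60) + (216) + (216) + (48) = -35.
Reducing mod 7: -35 ≡ 0 (mod 7).
Since F(a, b, c) ≡ 0 (mod 7), P lies on the curve.


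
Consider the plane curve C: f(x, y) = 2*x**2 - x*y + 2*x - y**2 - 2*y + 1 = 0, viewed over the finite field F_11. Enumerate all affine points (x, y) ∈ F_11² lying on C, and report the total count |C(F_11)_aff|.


Affine F_11-points: {(3, 2), (3, 4), (7, 3), (7, 10), (8, 2), (8, 10), (9, 4), (9, 7), (10, 3), (10, 7)}; count = 10.

For each of the 121 pairs (x, y) ∈ F_11², evaluate f(x, y) mod 11. Record the zeros.
  x = 0: [0↦1, 1↦9, 2↦4, 3↦8, 4↦10, 5↦10, 6↦8, 7↦4, 8↦9, 9↦1, 10↦2]  zeros at y ∈ ∅
  x = 1: [0↦5, 1↦1, 2↦6, 3↦9, 4↦10, 5↦9, 6↦6, 7↦1, 8↦5, 9↦7, 10↦7]  zeros at y ∈ ∅
  x = 2: [0↦2, 1↦8, 2↦1, 3↦3, 4↦3, 5↦1, 6↦8, 7↦2, 8↦5, 9↦6, 10↦5]  zeros at y ∈ ∅
  x = 3: [0↦3, 1↦8, 2↦0, 3↦1, 4↦0, 5↦8, 6↦3, 7↦7, 8↦9, 9↦9, 10↦7]  zeros at y ∈ {2, 4}
  x = 4: [0↦8, 1↦1, 2↦3, 3↦3, 4↦1, 5↦8, 6↦2, 7↦5, 8↦6, 9↦5, 10↦2]  zeros at y ∈ ∅
  x = 5: [0↦6, 1↦9, 2↦10, 3↦9, 4↦6, 5↦1, 6↦5, 7↦7, 8↦7, 9↦5, 10↦1]  zeros at y ∈ ∅
  x = 6: [0↦8, 1↦10, 2↦10, 3↦8, 4↦4, 5↦9, 6↦1, 7↦2, 8↦1, 9↦9, 10↦4]  zeros at y ∈ ∅
  x = 7: [0↦3, 1↦4, 2↦3, 3↦0, 4↦6, 5↦10, 6↦1, 7↦1, 8↦10, 9↦6, 10↦0]  zeros at y ∈ {3, 10}
  x = 8: [0↦2, 1↦2, 2↦0, 3↦7, 4↦1, 5↦4, 6↦5, 7↦4, 8↦1, 9↦7, 10↦0]  zeros at y ∈ {2, 10}
  x = 9: [0↦5, 1↦4, 2↦1, 3↦7, 4↦0, 5↦2, 6↦2, 7↦0, 8↦7, 9↦1, 10↦4]  zeros at y ∈ {4, 7}
  x = 10: [0↦1, 1↦10, 2↦6, 3↦0, 4↦3, 5↦4, 6↦3, 7↦0, 8↦6, 9↦10, 10↦1]  zeros at y ∈ {3, 7}
Collecting zeros: affine points = {(3, 2), (3, 4), (7, 3), (7, 10), (8, 2), (8, 10), (9, 4), (9, 7), (10, 3), (10, 7)}.
Total count |C(F_11)_aff| = 10.


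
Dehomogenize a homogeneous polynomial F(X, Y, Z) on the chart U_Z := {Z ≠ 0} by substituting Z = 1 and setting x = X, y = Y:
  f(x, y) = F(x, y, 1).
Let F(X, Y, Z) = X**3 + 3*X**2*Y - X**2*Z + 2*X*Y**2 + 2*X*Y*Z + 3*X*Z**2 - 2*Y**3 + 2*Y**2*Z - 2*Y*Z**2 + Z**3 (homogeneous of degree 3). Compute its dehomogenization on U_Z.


f(x, y) = x**3 + 3*x**2*y - x**2 + 2*x*y**2 + 2*x*y + 3*x - 2*y**3 + 2*y**2 - 2*y + 1

On U_Z we set Z = 1. Each monomial c·X^i·Y^j·Z^k in F becomes c·x^i·y^j·1^k = c·x^i·y^j.
Substituting Z = 1: F(X, Y, 1) = x**3 + 3*x**2*y - x**2 + 2*x*y**2 + 2*x*y + 3*x - 2*y**3 + 2*y**2 - 2*y + 1.
Note: deg(f) ≤ deg(F) = 3; strict inequality happens when F is divisible by Z (lost terms).


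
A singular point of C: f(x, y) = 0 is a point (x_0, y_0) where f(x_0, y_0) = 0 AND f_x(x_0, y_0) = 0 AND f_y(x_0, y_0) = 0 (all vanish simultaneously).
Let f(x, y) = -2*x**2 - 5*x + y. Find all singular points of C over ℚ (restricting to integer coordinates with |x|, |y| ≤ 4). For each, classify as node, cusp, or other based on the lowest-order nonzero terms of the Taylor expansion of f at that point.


No singular points in the scanned grid; C is smooth there.

Compute partial derivatives:
  f_x = -4*x - 5.
  f_y = 1.
f_y = 1 is a nonzero constant, so f_y never vanishes: no point (x, y) can satisfy f = f_x = f_y = 0. In particular no (x, y) ∈ {−4, ..., 4}² is singular; the curve is smooth.


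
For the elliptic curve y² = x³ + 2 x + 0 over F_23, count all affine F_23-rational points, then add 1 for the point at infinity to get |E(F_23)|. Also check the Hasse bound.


Affine points = {(0, 0), (1, 7), (1, 16), (2, 9), (2, 14), (4, 7), (4, 16), (7, 9), (7, 14), (10, 10), (10, 13), (12, 2), (12, 21), (14, 9), (14, 14), (15, 1), (15, 22), (17, 5), (17, 18), (18, 7), (18, 16), (20, 6), (20, 17)}; affine count = 23; |E(F_23)| = 24.

Discriminant check: Δ ∝ 4a³ + 27b² = 4·2³ + 27·0² = 4·8 + 27·0 ≡ 9 (mod 23). Nonzero ⇒ E is nonsingular.
For each x ∈ F_23, compute rhs = x³ + 2·x + 0 mod 23, then count y ∈ F_23 with y² ≡ rhs.
  x = 0: rhs = 0, matching y values: 0 (1 points).
  x = 1: rhs = 3, matching y values: 7, 16 (2 points).
  x = 2: rhs = 12, matching y values: 9, 14 (2 points).
  x = 3: rhs = 10, matching y values: none (0 points).
  x = 4: rhs = 3, matching y values: 7, 16 (2 points).
  x = 5: rhs = 20, matching y values: none (0 points).
  x = 6: rhs = 21, matching y values: none (0 points).
  x = 7: rhs = 12, matching y values: 9, 14 (2 points).
  x = 8: rhs = 22, matching y values: none (0 points).
  x = 9: rhs = 11, matching y values: none (0 points).
  x = 10: rhs = 8, matching y values: 10, 13 (2 points).
  x = 11: rhs = 19, matching y values: none (0 points).
  x = 12: rhs = 4, matching y values: 2, 21 (2 points).
  x = 13: rhs = 15, matching y values: none (0 points).
  x = 14: rhs = 12, matching y values: 9, 14 (2 points).
  x = 15: rhs = 1, matching y values: 1, 22 (2 points).
  x = 16: rhs = 11, matching y values: none (0 points).
  x = 17: rhs = 2, matching y values: 5, 18 (2 points).
  x = 18: rhs = 3, matching y values: 7, 16 (2 points).
  x = 19: rhs = 20, matching y values: none (0 points).
  x = 20: rhs = 13, matching y values: 6, 17 (2 points).
  x = 21: rhs = 11, matching y values: none (0 points).
  x = 22: rhs = 20, matching y values: none (0 points).
Total affine count: 23.
Full point count |E(F_23)| = 23 + 1 = 24.
Hasse bound: |24 − (23+1)| = |0| = 0 ≤ 2√23 ≈ 9.5917 ✓.


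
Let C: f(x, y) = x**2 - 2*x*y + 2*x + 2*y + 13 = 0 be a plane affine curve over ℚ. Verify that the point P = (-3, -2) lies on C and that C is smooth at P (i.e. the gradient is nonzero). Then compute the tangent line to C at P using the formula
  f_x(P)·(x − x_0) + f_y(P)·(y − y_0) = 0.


Tangent line at P: 8*y + 16 = 0.

Step 1: f(-3, -2) = 0, so P lies on C.
Step 2: partial derivatives
  f_x(x, y) = 2*x - 2*y + 2, f_y(x, y) = 2 - 2*x.
  f_x(P) = 0, f_y(P) = 8 (gradient nonzero, so P is smooth).
Step 3: tangent line at P: 0·(x − -3) + 8·(y − -2) = 0.
Expanding: 8*y + 16 = 0.


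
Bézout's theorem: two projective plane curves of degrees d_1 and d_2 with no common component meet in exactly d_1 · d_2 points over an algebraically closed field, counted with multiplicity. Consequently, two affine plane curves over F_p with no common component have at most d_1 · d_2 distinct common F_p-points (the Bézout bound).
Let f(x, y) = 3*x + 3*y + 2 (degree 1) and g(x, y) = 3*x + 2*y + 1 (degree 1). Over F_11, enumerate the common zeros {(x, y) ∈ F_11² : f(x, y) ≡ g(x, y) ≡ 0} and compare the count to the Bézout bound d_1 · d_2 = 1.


Common zeros: {(4, 10)}; count = 1; Bézout bound = 1.

deg(f) = 1, deg(g) = 1, so Bézout bound = 1.
Scan x ∈ F_11. For each x, list the y ∈ F_11 with f(x, y) ≡ 0 and those with g(x, y) ≡ 0 (mod 11); the common zeros in that column are the intersection.
  x = 0: f ≡ 0 at y ∈ {3}; g ≡ 0 at y ∈ {5}; common: ∅.
  x = 1: f ≡ 0 at y ∈ {2}; g ≡ 0 at y ∈ {9}; common: ∅.
  x = 2: f ≡ 0 at y ∈ {1}; g ≡ 0 at y ∈ {2}; common: ∅.
  x = 3: f ≡ 0 at y ∈ {0}; g ≡ 0 at y ∈ {6}; common: ∅.
  x = 4: f ≡ 0 at y ∈ {10}; g ≡ 0 at y ∈ {10}; common: {10}.
  x = 5: f ≡ 0 at y ∈ {9}; g ≡ 0 at y ∈ {3}; common: ∅.
  x = 6: f ≡ 0 at y ∈ {8}; g ≡ 0 at y ∈ {7}; common: ∅.
  x = 7: f ≡ 0 at y ∈ {7}; g ≡ 0 at y ∈ {0}; common: ∅.
  x = 8: f ≡ 0 at y ∈ {6}; g ≡ 0 at y ∈ {4}; common: ∅.
  x = 9: f ≡ 0 at y ∈ {5}; g ≡ 0 at y ∈ {8}; common: ∅.
  x = 10: f ≡ 0 at y ∈ {4}; g ≡ 0 at y ∈ {1}; common: ∅.
Collecting: common zeros = {(4, 10)}, so the count is 1.
Comparison with the Bézout bound: 1 ≤ 1 = deg(f)·deg(g), as expected for curves with no common component (the bound is attained).


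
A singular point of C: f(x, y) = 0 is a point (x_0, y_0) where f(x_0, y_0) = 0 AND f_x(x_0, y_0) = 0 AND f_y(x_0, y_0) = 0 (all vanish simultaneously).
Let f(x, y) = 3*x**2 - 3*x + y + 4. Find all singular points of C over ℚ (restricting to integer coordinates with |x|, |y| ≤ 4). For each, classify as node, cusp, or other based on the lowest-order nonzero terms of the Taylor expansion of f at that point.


No singular points in the scanned grid; C is smooth there.

Compute partial derivatives:
  f_x = 6*x - 3.
  f_y = 1.
f_y = 1 is a nonzero constant, so f_y never vanishes: no point (x, y) can satisfy f = f_x = f_y = 0. In particular no (x, y) ∈ {−4, ..., 4}² is singular; the curve is smooth.


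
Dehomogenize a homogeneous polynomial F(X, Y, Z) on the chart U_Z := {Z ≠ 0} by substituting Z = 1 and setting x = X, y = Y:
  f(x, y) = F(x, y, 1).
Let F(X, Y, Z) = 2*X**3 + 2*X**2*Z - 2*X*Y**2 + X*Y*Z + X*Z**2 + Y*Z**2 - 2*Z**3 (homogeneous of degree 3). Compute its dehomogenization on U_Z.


f(x, y) = 2*x**3 + 2*x**2 - 2*x*y**2 + x*y + x + y - 2

On U_Z we set Z = 1. Each monomial c·X^i·Y^j·Z^k in F becomes c·x^i·y^j·1^k = c·x^i·y^j.
Substituting Z = 1: F(X, Y, 1) = 2*x**3 + 2*x**2 - 2*x*y**2 + x*y + x + y - 2.
Note: deg(f) ≤ deg(F) = 3; strict inequality happens when F is divisible by Z (lost terms).


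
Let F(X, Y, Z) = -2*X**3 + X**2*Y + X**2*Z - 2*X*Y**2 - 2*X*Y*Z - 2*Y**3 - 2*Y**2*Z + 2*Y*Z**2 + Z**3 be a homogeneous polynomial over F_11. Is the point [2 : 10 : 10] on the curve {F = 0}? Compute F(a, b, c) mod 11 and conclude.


F(2,10,10) ≡ 2 (mod 11); P is NOT on the curve.

Evaluate F(2, 10, 10) term-by-term (mod 11).
  -2*X**3 ↦ -2·8·1·1 = -16
  X**2*Y ↦ 1·4·10·1 = 40
  X**2*Z ↦ 1·4·1·10 = 40
  -2*X*Y**2 ↦ -2·2·100·1 = -400
  -2*X*Y*Z ↦ -2·2·10·10 = -400
  -2*Y**3 ↦ -2·1·1000·1 = -2000
  -2*Y**2*Z ↦ -2·1·100·10 = -2000
  2*Y*Z**2 ↦ 2·1·10·100 = 2000
  Z**3 ↦ 1·1·1·1000 = 1000
Sum: F(2, 10, 10) = (-16) + (40) + (40) + (-400) + (-400) + (-2000) + (-2000) + (2000) + (1000) = -1736.
Reducing mod 11: -1736 ≡ 2 (mod 11).
Since F(a, b, c) ≡ 2 ≠ 0 (mod 11), P does NOT lie on the curve.


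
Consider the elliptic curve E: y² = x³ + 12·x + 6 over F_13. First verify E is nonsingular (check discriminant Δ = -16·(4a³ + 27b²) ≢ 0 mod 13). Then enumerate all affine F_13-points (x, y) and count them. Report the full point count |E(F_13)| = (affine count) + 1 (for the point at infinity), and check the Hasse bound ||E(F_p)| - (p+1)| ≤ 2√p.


Affine points = {(2, 5), (2, 8), (3, 2), (3, 11), (4, 1), (4, 12), (5, 3), (5, 10), (7, 2), (7, 11), (8, 4), (8, 9), (11, 0)}; affine count = 13; |E(F_13)| = 14.

Discriminant check: Δ ∝ 4a³ + 27b² = 4·12³ + 27·6² = 4·1728 + 27·36 ≡ 6 (mod 13). Nonzero ⇒ E is nonsingular.
For each x ∈ F_13, compute rhs = x³ + 12·x + 6 mod 13, then count y ∈ F_13 with y² ≡ rhs.
  x = 0: rhs = 6, matching y values: none (0 points).
  x = 1: rhs = 6, matching y values: none (0 points).
  x = 2: rhs = 12, matching y values: 5, 8 (2 points).
  x = 3: rhs = 4, matching y values: 2, 11 (2 points).
  x = 4: rhs = 1, matching y values: 1, 12 (2 points).
  x = 5: rhs = 9, matching y values: 3, 10 (2 points).
  x = 6: rhs = 8, matching y values: none (0 points).
  x = 7: rhs = 4, matching y values: 2, 11 (2 points).
  x = 8: rhs = 3, matching y values: 4, 9 (2 points).
  x = 9: rhs = 11, matching y values: none (0 points).
  x = 10: rhs = 8, matching y values: none (0 points).
  x = 11: rhs = 0, matching y values: 0 (1 points).
  x = 12: rhs = 6, matching y values: none (0 points).
Total affine count: 13.
Full point count |E(F_13)| = 13 + 1 = 14.
Hasse bound: |14 − (13+1)| = |0| = 0 ≤ 2√13 ≈ 7.2111 ✓.


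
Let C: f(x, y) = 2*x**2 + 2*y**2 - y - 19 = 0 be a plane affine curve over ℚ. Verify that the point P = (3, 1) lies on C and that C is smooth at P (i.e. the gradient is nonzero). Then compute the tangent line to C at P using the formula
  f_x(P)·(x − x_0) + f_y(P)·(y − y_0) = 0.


Tangent line at P: 12*x + 3*y - 39 = 0.

Step 1: f(3, 1) = 0, so P lies on C.
Step 2: partial derivatives
  f_x(x, y) = 4*x, f_y(x, y) = 4*y - 1.
  f_x(P) = 12, f_y(P) = 3 (gradient nonzero, so P is smooth).
Step 3: tangent line at P: 12·(x − 3) + 3·(y − 1) = 0.
Expanding: 12*x + 3*y - 39 = 0.


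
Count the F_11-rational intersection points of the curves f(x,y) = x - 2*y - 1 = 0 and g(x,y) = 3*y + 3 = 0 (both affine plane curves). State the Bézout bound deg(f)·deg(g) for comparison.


Common zeros: {(10, 10)}; count = 1; Bézout bound = 1.

deg(f) = 1, deg(g) = 1, so Bézout bound = 1.
Scan x ∈ F_11. For each x, list the y ∈ F_11 with f(x, y) ≡ 0 and those with g(x, y) ≡ 0 (mod 11); the common zeros in that column are the intersection.
  x = 0: f ≡ 0 at y ∈ {5}; g ≡ 0 at y ∈ {10}; common: ∅.
  x = 1: f ≡ 0 at y ∈ {0}; g ≡ 0 at y ∈ {10}; common: ∅.
  x = 2: f ≡ 0 at y ∈ {6}; g ≡ 0 at y ∈ {10}; common: ∅.
  x = 3: f ≡ 0 at y ∈ {1}; g ≡ 0 at y ∈ {10}; common: ∅.
  x = 4: f ≡ 0 at y ∈ {7}; g ≡ 0 at y ∈ {10}; common: ∅.
  x = 5: f ≡ 0 at y ∈ {2}; g ≡ 0 at y ∈ {10}; common: ∅.
  x = 6: f ≡ 0 at y ∈ {8}; g ≡ 0 at y ∈ {10}; common: ∅.
  x = 7: f ≡ 0 at y ∈ {3}; g ≡ 0 at y ∈ {10}; common: ∅.
  x = 8: f ≡ 0 at y ∈ {9}; g ≡ 0 at y ∈ {10}; common: ∅.
  x = 9: f ≡ 0 at y ∈ {4}; g ≡ 0 at y ∈ {10}; common: ∅.
  x = 10: f ≡ 0 at y ∈ {10}; g ≡ 0 at y ∈ {10}; common: {10}.
Collecting: common zeros = {(10, 10)}, so the count is 1.
Comparison with the Bézout bound: 1 ≤ 1 = deg(f)·deg(g), as expected for curves with no common component (the bound is attained).


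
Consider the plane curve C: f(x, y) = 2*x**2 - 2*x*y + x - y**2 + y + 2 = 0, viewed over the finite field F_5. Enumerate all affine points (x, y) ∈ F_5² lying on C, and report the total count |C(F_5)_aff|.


Affine F_5-points: {(0, 2), (0, 4), (1, 0), (1, 4), (4, 1), (4, 2)}; count = 6.

For each of the 25 pairs (x, y) ∈ F_5², evaluate f(x, y) mod 5. Record the zeros.
  x = 0: [0↦2, 1↦2, 2↦0, 3↦1, 4↦0]  zeros at y ∈ {2, 4}
  x = 1: [0↦0, 1↦3, 2↦4, 3↦3, 4↦0]  zeros at y ∈ {0, 4}
  x = 2: [0↦2, 1↦3, 2↦2, 3↦4, 4↦4]  zeros at y ∈ ∅
  x = 3: [0↦3, 1↦2, 2↦4, 3↦4, 4↦2]  zeros at y ∈ ∅
  x = 4: [0↦3, 1↦0, 2↦0, 3↦3, 4↦4]  zeros at y ∈ {1, 2}
Collecting zeros: affine points = {(0, 2), (0, 4), (1, 0), (1, 4), (4, 1), (4, 2)}.
Total count |C(F_5)_aff| = 6.


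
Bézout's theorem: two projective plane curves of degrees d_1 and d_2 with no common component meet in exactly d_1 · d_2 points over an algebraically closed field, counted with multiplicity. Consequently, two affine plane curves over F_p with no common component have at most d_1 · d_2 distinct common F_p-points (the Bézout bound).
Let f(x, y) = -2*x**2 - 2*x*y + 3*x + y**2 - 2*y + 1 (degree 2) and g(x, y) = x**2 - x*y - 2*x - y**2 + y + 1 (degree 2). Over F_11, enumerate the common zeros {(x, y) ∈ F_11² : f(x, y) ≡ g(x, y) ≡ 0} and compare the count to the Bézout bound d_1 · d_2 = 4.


Common zeros: {(6, 2)}; count = 1; Bézout bound = 4.

deg(f) = 2, deg(g) = 2, so Bézout bound = 4.
Scan x ∈ F_11. For each x, list the y ∈ F_11 with f(x, y) ≡ 0 and those with g(x, y) ≡ 0 (mod 11); the common zeros in that column are the intersection.
  x = 0: f ≡ 0 at y ∈ {1}; g ≡ 0 at y ∈ {4, 8}; common: ∅.
  x = 1: f ≡ 0 at y ∈ ∅; g ≡ 0 at y ∈ {0}; common: ∅.
  x = 2: f ≡ 0 at y ∈ ∅; g ≡ 0 at y ∈ {3, 7}; common: ∅.
  x = 3: f ≡ 0 at y ∈ ∅; g ≡ 0 at y ∈ {3, 6}; common: ∅.
  x = 4: f ≡ 0 at y ∈ {5}; g ≡ 0 at y ∈ {9, 10}; common: ∅.
  x = 5: f ≡ 0 at y ∈ {4, 8}; g ≡ 0 at y ∈ {1, 6}; common: ∅.
  x = 6: f ≡ 0 at y ∈ {1, 2}; g ≡ 0 at y ∈ {2, 4}; common: {2}.
  x = 7: f ≡ 0 at y ∈ ∅; g ≡ 0 at y ∈ {7, 9}; common: ∅.
  x = 8: f ≡ 0 at y ∈ ∅; g ≡ 0 at y ∈ {5, 10}; common: ∅.
  x = 9: f ≡ 0 at y ∈ {4, 5}; g ≡ 0 at y ∈ {1, 2}; common: ∅.
  x = 10: f ≡ 0 at y ∈ {2, 9}; g ≡ 0 at y ∈ {5, 8}; common: ∅.
Collecting: common zeros = {(6, 2)}, so the count is 1.
Comparison with the Bézout bound: 1 ≤ 4 = deg(f)·deg(g), as expected for curves with no common component (the affine F_11-count falls short of the bound because intersections may lie at infinity, over extension fields, or carry multiplicity).


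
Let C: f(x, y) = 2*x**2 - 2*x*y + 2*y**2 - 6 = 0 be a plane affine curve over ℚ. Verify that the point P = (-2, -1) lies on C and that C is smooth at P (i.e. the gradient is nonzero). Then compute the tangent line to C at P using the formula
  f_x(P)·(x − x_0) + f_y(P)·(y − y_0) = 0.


Tangent line at P: -6*x - 12 = 0.

Step 1: f(-2, -1) = 0, so P lies on C.
Step 2: partial derivatives
  f_x(x, y) = 4*x - 2*y, f_y(x, y) = -2*x + 4*y.
  f_x(P) = -6, f_y(P) = 0 (gradient nonzero, so P is smooth).
Step 3: tangent line at P: -6·(x − -2) + 0·(y − -1) = 0.
Expanding: -6*x - 12 = 0.


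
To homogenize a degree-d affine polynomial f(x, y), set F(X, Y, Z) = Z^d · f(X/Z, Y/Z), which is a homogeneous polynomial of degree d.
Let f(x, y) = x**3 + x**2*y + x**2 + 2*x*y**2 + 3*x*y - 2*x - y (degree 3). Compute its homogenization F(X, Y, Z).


F(X, Y, Z) = X**3 + X**2*Y + X**2*Z + 2*X*Y**2 + 3*X*Y*Z - 2*X*Z**2 - Y*Z**2

deg(f) = 3.
Substitute x = X/Z, y = Y/Z into f, then multiply by Z^3.
  monomial 1·x^3·y^0 ↦ 1·X^3·Y^0·Z^0.
  monomial 1·x^2·y^1 ↦ 1·X^2·Y^1·Z^0.
  monomial 1·x^2·y^0 ↦ 1·X^2·Y^0·Z^1.
  monomial 2·x^1·y^2 ↦ 2·X^1·Y^2·Z^0.
  monomial 3·x^1·y^1 ↦ 3·X^1·Y^1·Z^1.
  monomial -2·x^1·y^0 ↦ -2·X^1·Y^0·Z^2.
  monomial -1·x^0·y^1 ↦ -1·X^0·Y^1·Z^2.
Collecting: F(X, Y, Z) = X**3 + X**2*Y + X**2*Z + 2*X*Y**2 + 3*X*Y*Z - 2*X*Z**2 - Y*Z**2.


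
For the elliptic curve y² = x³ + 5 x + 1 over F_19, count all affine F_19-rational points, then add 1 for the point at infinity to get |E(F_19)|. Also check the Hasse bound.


Affine points = {(0, 1), (0, 18), (1, 8), (1, 11), (2, 0), (3, 9), (3, 10), (4, 3), (4, 16), (6, 0), (10, 5), (10, 14), (11, 0), (16, 4), (16, 15)}; affine count = 15; |E(F_19)| = 16.

Discriminant check: Δ ∝ 4a³ + 27b² = 4·5³ + 27·1² = 4·125 + 27·1 ≡ 14 (mod 19). Nonzero ⇒ E is nonsingular.
For each x ∈ F_19, compute rhs = x³ + 5·x + 1 mod 19, then count y ∈ F_19 with y² ≡ rhs.
  x = 0: rhs = 1, matching y values: 1, 18 (2 points).
  x = 1: rhs = 7, matching y values: 8, 11 (2 points).
  x = 2: rhs = 0, matching y values: 0 (1 points).
  x = 3: rhs = 5, matching y values: 9, 10 (2 points).
  x = 4: rhs = 9, matching y values: 3, 16 (2 points).
  x = 5: rhs = 18, matching y values: none (0 points).
  x = 6: rhs = 0, matching y values: 0 (1 points).
  x = 7: rhs = 18, matching y values: none (0 points).
  x = 8: rhs = 2, matching y values: none (0 points).
  x = 9: rhs = 15, matching y values: none (0 points).
  x = 10: rhs = 6, matching y values: 5, 14 (2 points).
  x = 11: rhs = 0, matching y values: 0 (1 points).
  x = 12: rhs = 3, matching y values: none (0 points).
  x = 13: rhs = 2, matching y values: none (0 points).
  x = 14: rhs = 3, matching y values: none (0 points).
  x = 15: rhs = 12, matching y values: none (0 points).
  x = 16: rhs = 16, matching y values: 4, 15 (2 points).
  x = 17: rhs = 2, matching y values: none (0 points).
  x = 18: rhs = 14, matching y values: none (0 points).
Total affine count: 15.
Full point count |E(F_19)| = 15 + 1 = 16.
Hasse bound: |16 − (19+1)| = |-4| = 4 ≤ 2√19 ≈ 8.7178 ✓.


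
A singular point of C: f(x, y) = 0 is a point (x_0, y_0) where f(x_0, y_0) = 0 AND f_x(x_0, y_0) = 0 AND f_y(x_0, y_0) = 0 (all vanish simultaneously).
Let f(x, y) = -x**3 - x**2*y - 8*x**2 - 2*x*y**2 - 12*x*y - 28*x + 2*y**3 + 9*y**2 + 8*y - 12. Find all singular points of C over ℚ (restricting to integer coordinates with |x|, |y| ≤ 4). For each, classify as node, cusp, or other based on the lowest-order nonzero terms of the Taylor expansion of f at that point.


Singular points: {(-2, -2)}; classification: cusp.

Compute partial derivatives:
  f_x = -3*x**2 - 2*x*y - 16*x - 2*y**2 - 12*y - 28.
  f_y = -x**2 - 4*x*y - 12*x + 6*y**2 + 18*y + 8.
Scan x_0 ∈ {−4, ..., 4}. For each x_0, f_y(x_0, y) is a polynomial in y; find its integer roots y ∈ {−4, ..., 4}, then test f_x and f at those candidates.
  x = -4: f_y(-4, y) = 6*y**2 + 34*y + 40; vanishes at y ∈ {-4}. (-4, -4): f_x = -28 ≠ 0.
  x = -3: f_y(-3, y) = 6*y**2 + 30*y + 35; no integer root y with |y| ≤ 4.
  x = -2: f_y(-2, y) = 6*y**2 + 26*y + 28; vanishes at y ∈ {-2}. (-2, -2): f_x = 0, f = 0 — SINGULAR.
  x = -1: f_y(-1, y) = 6*y**2 + 22*y + 19; no integer root y with |y| ≤ 4.
  x = 0: f_y(0, y) = 6*y**2 + 18*y + 8; no integer root y with |y| ≤ 4.
  x = 1: f_y(1, y) = 6*y**2 + 14*y - 5; no integer root y with |y| ≤ 4.
  x = 2: f_y(2, y) = 6*y**2 + 10*y - 20; no integer root y with |y| ≤ 4.
  x = 3: f_y(3, y) = 6*y**2 + 6*y - 37; no integer root y with |y| ≤ 4.
  x = 4: f_y(4, y) = 6*y**2 + 2*y - 56; no integer root y with |y| ≤ 4.
Only singular point on the grid: (-2, -2).
Classify: substitute x = -2 + u, y = -2 + v and expand: f = -u**3 - u**2*v - 2*u*v**2 + 2*v**3 + v**2.
No constant or linear terms (consistent with a singular point). Quadratic part: v**2. Cubic part: -u**3 - u**2*v - 2*u*v**2 + 2*v**3.
The quadratic part v**2 is a perfect square, so there is a single (double) tangent line v = 0, i.e. y = -2. Restricting the cubic part to that line (v = 0) leaves -u**3 ≠ 0, so f is not divisible by v and the branch is v² ≈ u**3 to lowest order — this is a cusp.
Classification: cusp.


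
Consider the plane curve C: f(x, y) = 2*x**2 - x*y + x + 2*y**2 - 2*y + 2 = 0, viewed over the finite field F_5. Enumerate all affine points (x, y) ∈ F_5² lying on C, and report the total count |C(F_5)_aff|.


Affine F_5-points: {(1, 0), (1, 4), (2, 1), (3, 1), (3, 4)}; count = 5.

For each of the 25 pairs (x, y) ∈ F_5², evaluate f(x, y) mod 5. Record the zeros.
  x = 0: [0↦2, 1↦2, 2↦1, 3↦4, 4↦1]  zeros at y ∈ ∅
  x = 1: [0↦0, 1↦4, 2↦2, 3↦4, 4↦0]  zeros at y ∈ {0, 4}
  x = 2: [0↦2, 1↦0, 2↦2, 3↦3, 4↦3]  zeros at y ∈ {1}
  x = 3: [0↦3, 1↦0, 2↦1, 3↦1, 4↦0]  zeros at y ∈ {1, 4}
  x = 4: [0↦3, 1↦4, 2↦4, 3↦3, 4↦1]  zeros at y ∈ ∅
Collecting zeros: affine points = {(1, 0), (1, 4), (2, 1), (3, 1), (3, 4)}.
Total count |C(F_5)_aff| = 5.


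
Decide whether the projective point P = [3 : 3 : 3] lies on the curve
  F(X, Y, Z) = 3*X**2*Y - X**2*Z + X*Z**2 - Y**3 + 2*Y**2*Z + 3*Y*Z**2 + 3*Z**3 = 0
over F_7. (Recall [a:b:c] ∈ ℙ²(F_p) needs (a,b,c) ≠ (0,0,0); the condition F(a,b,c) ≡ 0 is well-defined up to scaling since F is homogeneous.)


F(3,3,3) ≡ 4 (mod 7); P is NOT on the curve.

Evaluate F(3, 3, 3) term-by-term (mod 7).
  3*X**2*Y ↦ 3·9·3·1 = 81
  -X**2*Z ↦ -1·9·1·3 = -27
  X*Z**2 ↦ 1·3·1·9 = 27
  -Y**3 ↦ -1·1·27·1 = -27
  2*Y**2*Z ↦ 2·1·9·3 = 54
  3*Y*Z**2 ↦ 3·1·3·9 = 81
  3*Z**3 ↦ 3·1·1·27 = 81
Sum: F(3, 3, 3) = (81) + (-27) + (27) + (-27) + (54) + (81) + (81) = 270.
Reducing mod 7: 270 ≡ 4 (mod 7).
Since F(a, b, c) ≡ 4 ≠ 0 (mod 7), P does NOT lie on the curve.


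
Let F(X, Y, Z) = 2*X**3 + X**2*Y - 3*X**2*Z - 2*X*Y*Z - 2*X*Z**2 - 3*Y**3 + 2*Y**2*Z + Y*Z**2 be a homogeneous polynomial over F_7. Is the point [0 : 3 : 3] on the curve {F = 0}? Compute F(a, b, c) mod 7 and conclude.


F(0,3,3) ≡ 0 (mod 7); P is on the curve.

Evaluate F(0, 3, 3) term-by-term (mod 7).
  2*X**3 ↦ 2·0·1·1 = 0
  X**2*Y ↦ 1·0·3·1 = 0
  -3*X**2*Z ↦ -3·0·1·3 = 0
  -2*X*Y*Z ↦ -2·0·3·3 = 0
  -2*X*Z**2 ↦ -2·0·1·9 = 0
  -3*Y**3 ↦ -3·1·27·1 = -81
  2*Y**2*Z ↦ 2·1·9·3 = 54
  Y*Z**2 ↦ 1·1·3·9 = 27
Sum: F(0, 3, 3) = (0) + (0) + (0) + (0) + (0) + (-81) + (54) + (27) = 0.
Reducing mod 7: 0 ≡ 0 (mod 7).
Since F(a, b, c) ≡ 0 (mod 7), P lies on the curve.


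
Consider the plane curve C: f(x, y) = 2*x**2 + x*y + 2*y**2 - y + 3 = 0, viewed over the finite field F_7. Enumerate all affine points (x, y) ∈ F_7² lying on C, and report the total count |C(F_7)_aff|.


Affine F_7-points: {(1, 1), (1, 6), (2, 1), (2, 2), (3, 0), (3, 6), (4, 0), (4, 2)}; count = 8.

For each of the 49 pairs (x, y) ∈ F_7², evaluate f(x, y) mod 7. Record the zeros.
  x = 0: [0↦3, 1↦4, 2↦2, 3↦4, 4↦3, 5↦6, 6↦6]  zeros at y ∈ ∅
  x = 1: [0↦5, 1↦0, 2↦6, 3↦2, 4↦2, 5↦6, 6↦0]  zeros at y ∈ {1, 6}
  x = 2: [0↦4, 1↦0, 2↦0, 3↦4, 4↦5, 5↦3, 6↦5]  zeros at y ∈ {1, 2}
  x = 3: [0↦0, 1↦4, 2↦5, 3↦3, 4↦5, 5↦4, 6↦0]  zeros at y ∈ {0, 6}
  x = 4: [0↦0, 1↦5, 2↦0, 3↦6, 4↦2, 5↦2, 6↦6]  zeros at y ∈ {0, 2}
  x = 5: [0↦4, 1↦3, 2↦6, 3↦6, 4↦3, 5↦4, 6↦2]  zeros at y ∈ ∅
  x = 6: [0↦5, 1↦5, 2↦2, 3↦3, 4↦1, 5↦3, 6↦2]  zeros at y ∈ ∅
Collecting zeros: affine points = {(1, 1), (1, 6), (2, 1), (2, 2), (3, 0), (3, 6), (4, 0), (4, 2)}.
Total count |C(F_7)_aff| = 8.


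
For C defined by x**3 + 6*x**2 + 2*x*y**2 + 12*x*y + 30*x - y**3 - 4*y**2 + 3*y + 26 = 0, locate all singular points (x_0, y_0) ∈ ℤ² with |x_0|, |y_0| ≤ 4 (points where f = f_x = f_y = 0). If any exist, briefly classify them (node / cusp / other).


Singular points: {(-2, -3)}; classification: cusp.

Compute partial derivatives:
  f_x = 3*x**2 + 12*x + 2*y**2 + 12*y + 30.
  f_y = 4*x*y + 12*x - 3*y**2 - 8*y + 3.
Scan x_0 ∈ {−4, ..., 4}. For each x_0, f_y(x_0, y) is a polynomial in y; find its integer roots y ∈ {−4, ..., 4}, then test f_x and f at those candidates.
  x = -4: f_y(-4, y) = -3*y**2 - 24*y - 45; vanishes at y ∈ {-3}. (-4, -3): f_x = 12 ≠ 0.
  x = -3: f_y(-3, y) = -3*y**2 - 20*y - 33; vanishes at y ∈ {-3}. (-3, -3): f_x = 3 ≠ 0.
  x = -2: f_y(-2, y) = -3*y**2 - 16*y - 21; vanishes at y ∈ {-3}. (-2, -3): f_x = 0, f = 0 — SINGULAR.
  x = -1: f_y(-1, y) = -3*y**2 - 12*y - 9; vanishes at y ∈ {-3, -1}. (-1, -3): f_x = 3 ≠ 0; (-1, -1): f_x = 11 ≠ 0.
  x = 0: f_y(0, y) = -3*y**2 - 8*y + 3; vanishes at y ∈ {-3}. (0, -3): f_x = 12 ≠ 0.
  x = 1: f_y(1, y) = -3*y**2 - 4*y + 15; vanishes at y ∈ {-3}. (1, -3): f_x = 27 ≠ 0.
  x = 2: f_y(2, y) = 27 - 3*y**2; vanishes at y ∈ {-3, 3}. (2, -3): f_x = 48 ≠ 0; (2, 3): f_x = 120 ≠ 0.
  x = 3: f_y(3, y) = -3*y**2 + 4*y + 39; vanishes at y ∈ {-3}. (3, -3): f_x = 75 ≠ 0.
  x = 4: f_y(4, y) = -3*y**2 + 8*y + 51; vanishes at y ∈ {-3}. (4, -3): f_x = 108 ≠ 0.
Only singular point on the grid: (-2, -3).
Classify: substitute x = -2 + u, y = -3 + v and expand: f = u**3 + 2*u*v**2 - v**3 + v**2.
No constant or linear terms (consistent with a singular point). Quadratic part: v**2. Cubic part: u**3 + 2*u*v**2 - v**3.
The quadratic part v**2 is a perfect square, so there is a single (double) tangent line v = 0, i.e. y = -3. Restricting the cubic part to that line (v = 0) leaves u**3 ≠ 0, so f is not divisible by v and the branch is v² ≈ -u**3 to lowest order — this is a cusp.
Classification: cusp.


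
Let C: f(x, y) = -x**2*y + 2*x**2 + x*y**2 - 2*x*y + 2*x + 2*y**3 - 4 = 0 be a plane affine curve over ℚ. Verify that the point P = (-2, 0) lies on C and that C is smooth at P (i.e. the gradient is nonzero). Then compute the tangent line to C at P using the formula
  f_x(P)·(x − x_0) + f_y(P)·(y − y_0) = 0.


Tangent line at P: -6*x - 12 = 0.

Step 1: f(-2, 0) = 0, so P lies on C.
Step 2: partial derivatives
  f_x(x, y) = -2*x*y + 4*x + y**2 - 2*y + 2, f_y(x, y) = -x**2 + 2*x*y - 2*x + 6*y**2.
  f_x(P) = -6, f_y(P) = 0 (gradient nonzero, so P is smooth).
Step 3: tangent line at P: -6·(x − -2) + 0·(y − 0) = 0.
Expanding: -6*x - 12 = 0.


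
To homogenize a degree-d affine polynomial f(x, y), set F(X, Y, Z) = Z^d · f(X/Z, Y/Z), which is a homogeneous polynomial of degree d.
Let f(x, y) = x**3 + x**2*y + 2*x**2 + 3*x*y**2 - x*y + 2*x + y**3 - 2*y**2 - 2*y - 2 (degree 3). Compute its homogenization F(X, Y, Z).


F(X, Y, Z) = X**3 + X**2*Y + 2*X**2*Z + 3*X*Y**2 - X*Y*Z + 2*X*Z**2 + Y**3 - 2*Y**2*Z - 2*Y*Z**2 - 2*Z**3

deg(f) = 3.
Substitute x = X/Z, y = Y/Z into f, then multiply by Z^3.
  monomial 1·x^3·y^0 ↦ 1·X^3·Y^0·Z^0.
  monomial 1·x^2·y^1 ↦ 1·X^2·Y^1·Z^0.
  monomial 2·x^2·y^0 ↦ 2·X^2·Y^0·Z^1.
  monomial 3·x^1·y^2 ↦ 3·X^1·Y^2·Z^0.
  monomial -1·x^1·y^1 ↦ -1·X^1·Y^1·Z^1.
  monomial 2·x^1·y^0 ↦ 2·X^1·Y^0·Z^2.
  monomial 1·x^0·y^3 ↦ 1·X^0·Y^3·Z^0.
  monomial -2·x^0·y^2 ↦ -2·X^0·Y^2·Z^1.
  monomial -2·x^0·y^1 ↦ -2·X^0·Y^1·Z^2.
  monomial -2·x^0·y^0 ↦ -2·X^0·Y^0·Z^3.
Collecting: F(X, Y, Z) = X**3 + X**2*Y + 2*X**2*Z + 3*X*Y**2 - X*Y*Z + 2*X*Z**2 + Y**3 - 2*Y**2*Z - 2*Y*Z**2 - 2*Z**3.


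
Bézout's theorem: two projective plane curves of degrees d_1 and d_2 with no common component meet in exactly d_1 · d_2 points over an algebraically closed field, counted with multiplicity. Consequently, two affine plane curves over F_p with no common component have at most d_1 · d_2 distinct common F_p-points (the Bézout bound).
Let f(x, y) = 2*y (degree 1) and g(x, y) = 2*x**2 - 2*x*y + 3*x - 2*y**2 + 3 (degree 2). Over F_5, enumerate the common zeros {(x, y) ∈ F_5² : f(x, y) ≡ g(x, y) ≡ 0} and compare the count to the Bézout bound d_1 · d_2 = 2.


Common zeros: {(3, 0)}; count = 1; Bézout bound = 2.

deg(f) = 1, deg(g) = 2, so Bézout bound = 2.
Scan x ∈ F_5. For each x, list the y ∈ F_5 with f(x, y) ≡ 0 and those with g(x, y) ≡ 0 (mod 5); the common zeros in that column are the intersection.
  x = 0: f ≡ 0 at y ∈ {0}; g ≡ 0 at y ∈ {2, 3}; common: ∅.
  x = 1: f ≡ 0 at y ∈ {0}; g ≡ 0 at y ∈ ∅; common: ∅.
  x = 2: f ≡ 0 at y ∈ {0}; g ≡ 0 at y ∈ ∅; common: ∅.
  x = 3: f ≡ 0 at y ∈ {0}; g ≡ 0 at y ∈ {0, 2}; common: {0}.
  x = 4: f ≡ 0 at y ∈ {0}; g ≡ 0 at y ∈ {3}; common: ∅.
Collecting: common zeros = {(3, 0)}, so the count is 1.
Comparison with the Bézout bound: 1 ≤ 2 = deg(f)·deg(g), as expected for curves with no common component (the affine F_5-count falls short of the bound because intersections may lie at infinity, over extension fields, or carry multiplicity).


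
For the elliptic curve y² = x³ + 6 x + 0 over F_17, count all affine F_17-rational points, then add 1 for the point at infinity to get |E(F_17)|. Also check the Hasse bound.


Affine points = {(0, 0), (5, 6), (5, 11), (8, 4), (8, 13), (9, 1), (9, 16), (12, 7), (12, 10)}; affine count = 9; |E(F_17)| = 10.

Discriminant check: Δ ∝ 4a³ + 27b² = 4·6³ + 27·0² = 4·216 + 27·0 ≡ 14 (mod 17). Nonzero ⇒ E is nonsingular.
For each x ∈ F_17, compute rhs = x³ + 6·x + 0 mod 17, then count y ∈ F_17 with y² ≡ rhs.
  x = 0: rhs = 0, matching y values: 0 (1 points).
  x = 1: rhs = 7, matching y values: none (0 points).
  x = 2: rhs = 3, matching y values: none (0 points).
  x = 3: rhs = 11, matching y values: none (0 points).
  x = 4: rhs = 3, matching y values: none (0 points).
  x = 5: rhs = 2, matching y values: 6, 11 (2 points).
  x = 6: rhs = 14, matching y values: none (0 points).
  x = 7: rhs = 11, matching y values: none (0 points).
  x = 8: rhs = 16, matching y values: 4, 13 (2 points).
  x = 9: rhs = 1, matching y values: 1, 16 (2 points).
  x = 10: rhs = 6, matching y values: none (0 points).
  x = 11: rhs = 3, matching y values: none (0 points).
  x = 12: rhs = 15, matching y values: 7, 10 (2 points).
  x = 13: rhs = 14, matching y values: none (0 points).
  x = 14: rhs = 6, matching y values: none (0 points).
  x = 15: rhs = 14, matching y values: none (0 points).
  x = 16: rhs = 10, matching y values: none (0 points).
Total affine count: 9.
Full point count |E(F_17)| = 9 + 1 = 10.
Hasse bound: |10 − (17+1)| = |-8| = 8 ≤ 2√17 ≈ 8.2462 ✓.


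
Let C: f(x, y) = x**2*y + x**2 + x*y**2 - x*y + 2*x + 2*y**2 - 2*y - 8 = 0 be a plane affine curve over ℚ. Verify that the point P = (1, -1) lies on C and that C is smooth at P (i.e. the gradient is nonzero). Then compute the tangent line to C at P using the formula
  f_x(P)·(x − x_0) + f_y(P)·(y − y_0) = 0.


Tangent line at P: 4*x - 8*y - 12 = 0.

Step 1: f(1, -1) = 0, so P lies on C.
Step 2: partial derivatives
  f_x(x, y) = 2*x*y + 2*x + y**2 - y + 2, f_y(x, y) = x**2 + 2*x*y - x + 4*y - 2.
  f_x(P) = 4, f_y(P) = -8 (gradient nonzero, so P is smooth).
Step 3: tangent line at P: 4·(x − 1) + -8·(y − -1) = 0.
Expanding: 4*x - 8*y - 12 = 0.


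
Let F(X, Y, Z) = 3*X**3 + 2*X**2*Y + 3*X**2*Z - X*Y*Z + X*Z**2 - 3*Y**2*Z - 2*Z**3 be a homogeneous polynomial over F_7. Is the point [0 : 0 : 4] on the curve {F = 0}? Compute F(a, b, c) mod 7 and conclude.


F(0,0,4) ≡ 5 (mod 7); P is NOT on the curve.

Evaluate F(0, 0, 4) term-by-term (mod 7).
  3*X**3 ↦ 3·0·1·1 = 0
  2*X**2*Y ↦ 2·0·0·1 = 0
  3*X**2*Z ↦ 3·0·1·4 = 0
  -X*Y*Z ↦ -1·0·0·4 = 0
  X*Z**2 ↦ 1·0·1·16 = 0
  -3*Y**2*Z ↦ -3·1·0·4 = 0
  -2*Z**3 ↦ -2·1·1·64 = -128
Sum: F(0, 0, 4) = (0) + (0) + (0) + (0) + (0) + (0) + (-128) = -128.
Reducing mod 7: -128 ≡ 5 (mod 7).
Since F(a, b, c) ≡ 5 ≠ 0 (mod 7), P does NOT lie on the curve.


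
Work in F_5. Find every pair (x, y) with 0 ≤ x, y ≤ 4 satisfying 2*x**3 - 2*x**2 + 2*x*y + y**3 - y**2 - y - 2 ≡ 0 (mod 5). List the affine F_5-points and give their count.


Affine F_5-points: {(0, 2), (1, 4), (4, 4)}; count = 3.

For each of the 25 pairs (x, y) ∈ F_5², evaluate f(x, y) mod 5. Record the zeros.
  x = 0: [0↦3, 1↦2, 2↦0, 3↦3, 4↦2]  zeros at y ∈ {2}
  x = 1: [0↦3, 1↦4, 2↦4, 3↦4, 4↦0]  zeros at y ∈ {4}
  x = 2: [0↦1, 1↦4, 2↦1, 3↦3, 4↦1]  zeros at y ∈ ∅
  x = 3: [0↦4, 1↦4, 2↦3, 3↦2, 4↦2]  zeros at y ∈ ∅
  x = 4: [0↦4, 1↦1, 2↦2, 3↦3, 4↦0]  zeros at y ∈ {4}
Collecting zeros: affine points = {(0, 2), (1, 4), (4, 4)}.
Total count |C(F_5)_aff| = 3.


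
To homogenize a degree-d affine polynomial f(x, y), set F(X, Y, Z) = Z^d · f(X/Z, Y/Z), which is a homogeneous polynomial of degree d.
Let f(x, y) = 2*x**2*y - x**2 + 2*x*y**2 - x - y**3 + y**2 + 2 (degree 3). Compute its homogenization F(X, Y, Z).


F(X, Y, Z) = 2*X**2*Y - X**2*Z + 2*X*Y**2 - X*Z**2 - Y**3 + Y**2*Z + 2*Z**3

deg(f) = 3.
Substitute x = X/Z, y = Y/Z into f, then multiply by Z^3.
  monomial 2·x^2·y^1 ↦ 2·X^2·Y^1·Z^0.
  monomial -1·x^2·y^0 ↦ -1·X^2·Y^0·Z^1.
  monomial 2·x^1·y^2 ↦ 2·X^1·Y^2·Z^0.
  monomial -1·x^1·y^0 ↦ -1·X^1·Y^0·Z^2.
  monomial -1·x^0·y^3 ↦ -1·X^0·Y^3·Z^0.
  monomial 1·x^0·y^2 ↦ 1·X^0·Y^2·Z^1.
  monomial 2·x^0·y^0 ↦ 2·X^0·Y^0·Z^3.
Collecting: F(X, Y, Z) = 2*X**2*Y - X**2*Z + 2*X*Y**2 - X*Z**2 - Y**3 + Y**2*Z + 2*Z**3.


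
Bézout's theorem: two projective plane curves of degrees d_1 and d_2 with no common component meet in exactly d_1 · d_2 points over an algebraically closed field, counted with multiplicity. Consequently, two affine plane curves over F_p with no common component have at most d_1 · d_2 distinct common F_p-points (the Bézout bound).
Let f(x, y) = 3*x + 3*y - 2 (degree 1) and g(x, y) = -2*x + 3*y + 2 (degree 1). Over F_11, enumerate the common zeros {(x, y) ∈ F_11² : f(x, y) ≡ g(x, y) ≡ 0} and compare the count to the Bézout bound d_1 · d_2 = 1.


Common zeros: {(3, 5)}; count = 1; Bézout bound = 1.

deg(f) = 1, deg(g) = 1, so Bézout bound = 1.
Scan x ∈ F_11. For each x, list the y ∈ F_11 with f(x, y) ≡ 0 and those with g(x, y) ≡ 0 (mod 11); the common zeros in that column are the intersection.
  x = 0: f ≡ 0 at y ∈ {8}; g ≡ 0 at y ∈ {3}; common: ∅.
  x = 1: f ≡ 0 at y ∈ {7}; g ≡ 0 at y ∈ {0}; common: ∅.
  x = 2: f ≡ 0 at y ∈ {6}; g ≡ 0 at y ∈ {8}; common: ∅.
  x = 3: f ≡ 0 at y ∈ {5}; g ≡ 0 at y ∈ {5}; common: {5}.
  x = 4: f ≡ 0 at y ∈ {4}; g ≡ 0 at y ∈ {2}; common: ∅.
  x = 5: f ≡ 0 at y ∈ {3}; g ≡ 0 at y ∈ {10}; common: ∅.
  x = 6: f ≡ 0 at y ∈ {2}; g ≡ 0 at y ∈ {7}; common: ∅.
  x = 7: f ≡ 0 at y ∈ {1}; g ≡ 0 at y ∈ {4}; common: ∅.
  x = 8: f ≡ 0 at y ∈ {0}; g ≡ 0 at y ∈ {1}; common: ∅.
  x = 9: f ≡ 0 at y ∈ {10}; g ≡ 0 at y ∈ {9}; common: ∅.
  x = 10: f ≡ 0 at y ∈ {9}; g ≡ 0 at y ∈ {6}; common: ∅.
Collecting: common zeros = {(3, 5)}, so the count is 1.
Comparison with the Bézout bound: 1 ≤ 1 = deg(f)·deg(g), as expected for curves with no common component (the bound is attained).


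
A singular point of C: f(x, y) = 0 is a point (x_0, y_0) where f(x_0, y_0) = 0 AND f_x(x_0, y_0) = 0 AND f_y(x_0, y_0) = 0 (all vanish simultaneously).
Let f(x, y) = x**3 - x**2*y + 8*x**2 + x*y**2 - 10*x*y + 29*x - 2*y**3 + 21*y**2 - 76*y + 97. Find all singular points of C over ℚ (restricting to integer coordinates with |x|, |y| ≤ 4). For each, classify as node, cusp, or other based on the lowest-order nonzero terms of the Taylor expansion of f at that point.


Singular points: {(-2, 3)}; classification: node.

Compute partial derivatives:
  f_x = 3*x**2 - 2*x*y + 16*x + y**2 - 10*y + 29.
  f_y = -x**2 + 2*x*y - 10*x - 6*y**2 + 42*y - 76.
Scan x_0 ∈ {−4, ..., 4}. For each x_0, f_y(x_0, y) is a polynomial in y; find its integer roots y ∈ {−4, ..., 4}, then test f_x and f at those candidates.
  x = -4: f_y(-4, y) = -6*y**2 + 34*y - 52; no integer root y with |y| ≤ 4.
  x = -3: f_y(-3, y) = -6*y**2 + 36*y - 55; no integer root y with |y| ≤ 4.
  x = -2: f_y(-2, y) = -6*y**2 + 38*y - 60; vanishes at y ∈ {3}. (-2, 3): f_x = 0, f = 0 — SINGULAR.
  x = -1: f_y(-1, y) = -6*y**2 + 40*y - 67; no integer root y with |y| ≤ 4.
  x = 0: f_y(0, y) = -6*y**2 + 42*y - 76; no integer root y with |y| ≤ 4.
  x = 1: f_y(1, y) = -6*y**2 + 44*y - 87; no integer root y with |y| ≤ 4.
  x = 2: f_y(2, y) = -6*y**2 + 46*y - 100; no integer root y with |y| ≤ 4.
  x = 3: f_y(3, y) = -6*y**2 + 48*y - 115; no integer root y with |y| ≤ 4.
  x = 4: f_y(4, y) = -6*y**2 + 50*y - 132; no integer root y with |y| ≤ 4.
Only singular point on the grid: (-2, 3).
Classify: substitute x = -2 + u, y = 3 + v and expand: f = u**3 - u**2*v - u**2 + u*v**2 - 2*v**3 + v**2.
No constant or linear terms (consistent with a singular point). Quadratic part: -u**2 + v**2. Cubic part: u**3 - u**2*v + u*v**2 - 2*v**3.
The quadratic part v**2 - u**2 = (v − u)(v + u) splits into two distinct linear factors, so there are two distinct tangent lines y − 3 = ±(x − -2) — this is a node (ordinary double point).
Classification: node.
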